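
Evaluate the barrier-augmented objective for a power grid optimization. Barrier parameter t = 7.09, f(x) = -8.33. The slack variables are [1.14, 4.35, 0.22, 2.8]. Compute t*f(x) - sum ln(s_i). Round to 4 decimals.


Step 1: Compute log-barrier.
ln values: [0.131, 1.4702, -1.5141, 1.0296]
phi = -(0.131 + 1.4702 - 1.5141 + 1.0296) = -1.1167
Step 2: Compute augmented objective.
t*f(x) = 7.09*-8.33 = -59.0597
Total = -59.0597 - 1.1167 = -60.1764


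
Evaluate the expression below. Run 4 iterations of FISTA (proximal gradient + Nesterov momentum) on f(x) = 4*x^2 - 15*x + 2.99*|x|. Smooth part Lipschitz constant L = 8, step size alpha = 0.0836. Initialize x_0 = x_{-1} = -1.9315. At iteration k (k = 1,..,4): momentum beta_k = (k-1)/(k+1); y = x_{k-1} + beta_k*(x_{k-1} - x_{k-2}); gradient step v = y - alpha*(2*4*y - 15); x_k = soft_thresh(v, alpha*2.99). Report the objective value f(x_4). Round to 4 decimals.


FISTA on f(x) = 4*x^2 - 15*x + 2.99*|x|
L = 8, alpha = 0.0836
Iteration 1: beta = 0.0, y = -1.9315 + 0.0*(-1.9315 + 1.9315) = -1.9315
  grad(y) = -30.452, v = y - alpha*grad = 0.6143
  prox(v) = soft_thresh(0.6143, 0.25) = 0.3643
Iteration 2: beta = 0.3333, y = 0.3643 + 0.3333*(0.3643 + 1.9315) = 1.1296
  grad(y) = -5.9632, v = y - alpha*grad = 1.6281
  prox(v) = soft_thresh(1.6281, 0.25) = 1.3782
Iteration 3: beta = 0.5, y = 1.3782 + 0.5*(1.3782 - 0.3643) = 1.8851
  grad(y) = 0.0806, v = y - alpha*grad = 1.8783
  prox(v) = soft_thresh(1.8783, 0.25) = 1.6284
Iteration 4: beta = 0.6, y = 1.6284 + 0.6*(1.6284 - 1.3782) = 1.7785
  grad(y) = -0.772, v = y - alpha*grad = 1.843
  prox(v) = soft_thresh(1.843, 0.25) = 1.5931
f(x_4) = 4*1.5931^2 - 15*1.5931 + 2.99*|1.5931| = -8.9813


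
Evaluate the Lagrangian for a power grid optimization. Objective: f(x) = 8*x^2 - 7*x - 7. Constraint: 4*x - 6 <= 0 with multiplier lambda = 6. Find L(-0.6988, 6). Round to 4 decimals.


Step 1: Evaluate f(x).
f(-0.6988) = 8*(-0.6988)^2 - 7*(-0.6988) - 7 = 1.7982
Step 2: Evaluate g(x).
g(-0.6988) = 4*-0.6988 - 6 = -8.7952
Step 3: Compute Lagrangian.
L = 1.7982 + 6*-8.7952 = -50.973


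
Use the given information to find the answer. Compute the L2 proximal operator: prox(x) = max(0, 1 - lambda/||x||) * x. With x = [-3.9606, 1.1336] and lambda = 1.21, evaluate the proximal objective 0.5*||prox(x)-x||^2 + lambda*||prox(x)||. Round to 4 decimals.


Step 1: Compute ||x||.
||x|| = 4.1196
Step 2: Compute scaling factor.
scale = max(0, 1 - 1.21/4.1196) = 0.7063
Step 3: prox(x) = [-2.7973, 0.8006]
||prox(x)|| = 2.9096
Step 4: Proximal objective.
0.5*||prox-x||^2 = 0.7321
lambda*||prox|| = 3.5206
Total = 4.2527


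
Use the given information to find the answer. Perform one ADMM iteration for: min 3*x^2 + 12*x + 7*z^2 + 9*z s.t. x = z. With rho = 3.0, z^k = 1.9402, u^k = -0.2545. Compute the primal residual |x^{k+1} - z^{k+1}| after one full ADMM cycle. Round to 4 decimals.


ADMM iteration with rho = 3.0, z^k = 1.9402, u^k = -0.2545
Step 1: x-update.
Minimize 3*x^2 + 12*x + (3.0/2)*(x - 1.9402 - 0.2545)^2
FOC: (2*3 + 3.0)*x = -12 + 3.0*(1.9402 + 0.2545)
x^{k+1} = -0.6018
Step 2: z-update.
Minimize 7*z^2 + 9*z + (3.0/2)*(-0.6018 - z - 0.2545)^2
FOC: (2*7 + 3.0)*z = -9 + 3.0*(-0.6018 - 0.2545)
z^{k+1} = -0.6805
Step 3: u-update.
u^{k+1} = -0.2545 - 0.6018 + 0.6805 = -0.1757
Step 4: Primal residual = |-0.6018 + 0.6805| = 0.0788


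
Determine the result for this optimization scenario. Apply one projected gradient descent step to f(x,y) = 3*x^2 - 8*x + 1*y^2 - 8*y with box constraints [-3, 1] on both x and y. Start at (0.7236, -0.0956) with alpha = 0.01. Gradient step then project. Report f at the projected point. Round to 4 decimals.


Step 1: Compute gradient at (0.7236, -0.0956).
grad_x = 2*3*0.7236 - 8 = -3.6584
grad_y = 2*1*-0.0956 - 8 = -8.1912
Step 2: Gradient step.
x_raw = 0.7236 - 0.01*-3.6584 = 0.7602
y_raw = -0.0956 - 0.01*-8.1912 = -0.0137
Step 3: Project onto [-3, 1].
x_proj = clip(0.7602) = 0.7602
y_proj = clip(-0.0137) = -0.0137
Step 4: Evaluate f.
f(0.7602, -0.0137) = -4.2381


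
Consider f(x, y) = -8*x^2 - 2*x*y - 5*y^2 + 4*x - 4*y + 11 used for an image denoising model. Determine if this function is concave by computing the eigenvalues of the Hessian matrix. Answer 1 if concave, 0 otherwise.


The Hessian of f(x,y) = -8*x^2 - 2*x*y - 5*y^2 + 4*x - 4*y + 11 is:
H = [[-16, -2], [-2, -10]]
Trace = -16 - 10 = -26
Determinant = -16*-10 - (-2)^2 = 156
Discriminant = (-26)^2 - 4*156 = 52.0
Eigenvalues: lambda_1 = -16.6056, lambda_2 = -9.3944
The function is concave.

1


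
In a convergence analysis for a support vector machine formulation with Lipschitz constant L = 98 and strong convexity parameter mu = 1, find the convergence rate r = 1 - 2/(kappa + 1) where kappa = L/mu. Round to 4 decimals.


Step 1: Compute the condition number.
kappa = L/mu = 98/1 = 98.0
Step 2: Compute the convergence rate.
r = 1 - 2/(kappa + 1) = 1 - 2*mu/(L + mu) = (L - mu)/(L + mu) = 97/99 = 0.9798


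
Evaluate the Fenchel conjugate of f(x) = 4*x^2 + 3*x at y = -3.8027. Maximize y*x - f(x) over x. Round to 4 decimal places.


f*(y) = sup_x {y*x - a*x^2 - b*x} = sup_x {(y-b)*x - a*x^2}
FOC: (y - b) - 2a*x = 0 => x* = (y - b)/(2a)
x* = (-3.8027 - 3)/(2*4) = -0.8503
f*(-3.8027) = (y-b)^2/(4a) = (-3.8027 - 3)^2/(4*4)
= 46.2767/16 = 2.8923


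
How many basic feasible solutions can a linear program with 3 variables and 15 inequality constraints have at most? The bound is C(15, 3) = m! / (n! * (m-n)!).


Each vertex corresponds to some choice of n active constraints out of m, so the number of vertices is at most C(m, n) = m! / (n!(m-n)!).
m = 15, n = 3
Numerator: 15 * 14 * 13
Denominator: 3! = 6
C(15, 3) = 455


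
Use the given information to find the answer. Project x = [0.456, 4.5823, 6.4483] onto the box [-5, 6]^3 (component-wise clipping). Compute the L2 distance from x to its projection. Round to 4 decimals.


Project each component onto [-5, 6].
clip(0.456) = 0.456, clip(4.5823) = 4.5823, clip(6.4483) = 6.0
Projection = [0.456, 4.5823, 6.0]
Squared diffs: [0.0, 0.0, 0.201]
Distance = sqrt(0.201) = 0.4483


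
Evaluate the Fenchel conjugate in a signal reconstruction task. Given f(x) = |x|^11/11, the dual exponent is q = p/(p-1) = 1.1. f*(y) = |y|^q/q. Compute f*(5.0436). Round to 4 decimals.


The conjugate exponent q satisfies 1/p + 1/q = 1.
p = 11, so q = 11/(11 - 1) = 1.1
|y|^q = 5.0436^1.1 = 5.9295
f*(5.0436) = 5.9295 / 1.1 = 5.3904


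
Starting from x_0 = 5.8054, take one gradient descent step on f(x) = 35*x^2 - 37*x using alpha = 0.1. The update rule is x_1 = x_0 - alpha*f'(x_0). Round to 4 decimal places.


We compute the gradient at x_0 and apply the update.
f'(x) = 70*x - 37
f'(5.8054) = 70*5.8054 - 37 = 369.378
x_1 = 5.8054 - 0.1*369.378 = -31.1324


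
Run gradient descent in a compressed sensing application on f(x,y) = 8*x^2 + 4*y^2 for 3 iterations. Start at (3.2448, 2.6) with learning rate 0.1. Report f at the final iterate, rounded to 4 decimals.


Gradient descent on f(x,y) = 8*x^2 + 4*y^2.
Starting point: (3.2448, 2.6), alpha = 0.1
Step 1: grad_x = 2*8*3.2448 = 51.9168, grad_y = 2*4*2.6 = 20.8
  x_1 = 3.2448 - 0.1*51.9168 = -1.9469
  y_1 = 2.6 - 0.1*20.8 = 0.52
Step 2: grad_x = 2*8*-1.9469 = -31.1501, grad_y = 2*4*0.52 = 4.16
  x_2 = -1.9469 - 0.1*-31.1501 = 1.1681
  y_2 = 0.52 - 0.1*4.16 = 0.104
Step 3: grad_x = 2*8*1.1681 = 18.69, grad_y = 2*4*0.104 = 0.832
  x_3 = 1.1681 - 0.1*18.69 = -0.7009
  y_3 = 0.104 - 0.1*0.832 = 0.0208
f(-0.7009, 0.0208) = 8*(-0.7009)^2 + 4*0.0208^2 = 3.9316


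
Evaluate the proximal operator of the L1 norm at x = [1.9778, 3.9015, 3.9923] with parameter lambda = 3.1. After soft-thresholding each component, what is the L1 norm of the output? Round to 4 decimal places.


Soft-thresholding with lambda = 3.1:
prox(1.9778) = sign(1.9778)*max(|1.9778| - 3.1, 0) = 0.0
prox(3.9015) = sign(3.9015)*max(|3.9015| - 3.1, 0) = 0.8015
prox(3.9923) = sign(3.9923)*max(|3.9923| - 3.1, 0) = 0.8923
prox(x) = [0.0, 0.8015, 0.8923]
||prox(x)||_1 = 0.0 + 0.8015 + 0.8923 = 1.6938


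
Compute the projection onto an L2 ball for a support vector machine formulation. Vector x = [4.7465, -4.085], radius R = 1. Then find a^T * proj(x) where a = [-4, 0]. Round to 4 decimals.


Step 1: Compute ||x|| (intermediates to 6 decimals).
||x|| = sqrt(4.7465^2 + (-4.085)^2) = 6.262307
Step 2: Project.
Since ||x|| > R, scale = R/||x|| = 1/6.262307 = 0.159686, proj(x) = scale * x
proj(x) = [0.75795, -0.652317]
Step 3: Dot product.
a^T * proj(x) = -4*0.75795 + 0*(-0.652317) = -3.0318


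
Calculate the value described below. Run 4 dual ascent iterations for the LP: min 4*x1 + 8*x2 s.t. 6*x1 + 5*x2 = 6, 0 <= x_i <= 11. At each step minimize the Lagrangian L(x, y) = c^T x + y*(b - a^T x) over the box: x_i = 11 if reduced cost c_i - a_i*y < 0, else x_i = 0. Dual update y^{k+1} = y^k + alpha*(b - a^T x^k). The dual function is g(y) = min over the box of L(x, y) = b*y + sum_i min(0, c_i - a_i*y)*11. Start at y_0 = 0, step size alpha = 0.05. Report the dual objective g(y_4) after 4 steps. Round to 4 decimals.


Dual ascent for LP: min 4*x1 + 8*x2, 6*x1 + 5*x2 = 6, 0 <= x_i <= 11
Step 1: y^k = 0.0, reduced costs: (4.0, 8.0)
  x^k = (0.0, 0.0), subgradient = b - a^T x = 6.0
  y^{k+1} = 0.0 + 0.05*6.0 = 0.3
Step 2: y^k = 0.3, reduced costs: (2.2, 6.5)
  x^k = (0.0, 0.0), subgradient = b - a^T x = 6.0
  y^{k+1} = 0.3 + 0.05*6.0 = 0.6
Step 3: y^k = 0.6, reduced costs: (0.4, 5.0)
  x^k = (0.0, 0.0), subgradient = b - a^T x = 6.0
  y^{k+1} = 0.6 + 0.05*6.0 = 0.9
Step 4: y^k = 0.9, reduced costs: (-1.4, 3.5)
  x^k = (11.0, 0.0), subgradient = b - a^T x = -60.0
  y^{k+1} = 0.9 + 0.05*-60.0 = -2.1
Dual objective at y_4 = -2.1: reduced costs (16.6, 18.5), box minimizer x = (0.0, 0.0)
g(y_4) = b*y + (c1 - a1*y)*x1 + (c2 - a2*y)*x2 = 6*(-2.1) + 16.6*0.0 + 18.5*0.0 = -12.6 + 0.0 + 0.0 = -12.6


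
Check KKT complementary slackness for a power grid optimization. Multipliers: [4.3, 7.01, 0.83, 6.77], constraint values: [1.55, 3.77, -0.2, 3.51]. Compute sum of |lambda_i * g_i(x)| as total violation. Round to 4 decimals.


KKT complementary slackness check:
lambda_1 * g_1 = 4.3 * 1.55 = 6.665
lambda_2 * g_2 = 7.01 * 3.77 = 26.4277
lambda_3 * g_3 = 0.83 * -0.2 = -0.166
lambda_4 * g_4 = 6.77 * 3.51 = 23.7627
Total violation = 6.665 + 26.4277 + 0.166 + 23.7627 = 57.0214


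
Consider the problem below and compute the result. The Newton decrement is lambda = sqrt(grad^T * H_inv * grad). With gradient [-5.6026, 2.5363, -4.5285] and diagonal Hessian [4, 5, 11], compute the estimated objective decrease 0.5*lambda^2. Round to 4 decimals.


Step 1: H is diagonal, so H^(-1) * g = [-1.4007, 0.5073, -0.4117].
Step 2: g^T H^(-1) g = sum_i g_i^2 / H_ii
  = (-5.6026)^2/4 + (2.5363)^2/5 + (-4.5285)^2/11
  = 7.8473 + 1.2866 + 1.8643 = 10.9981
Step 3: Objective decrease = 0.5 * g^T H^(-1) g = 5.4991


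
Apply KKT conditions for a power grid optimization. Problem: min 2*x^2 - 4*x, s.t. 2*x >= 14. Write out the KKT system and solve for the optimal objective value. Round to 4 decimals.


Step 1: Try lambda = 0 (constraint inactive).
x_unc = 4/(2*2) = 1.0
Check: 2*1.0 = 2.0 < 14 -- violated!
Step 2: Constraint must be active: 2*x = 14
x* = 14/2 = 7.0
lambda = (2*2*7.0 - 4)/2 = 12.0
Step 3: Compute optimal value.
f(x*) = 2*7.0^2 - 4*7.0 = 70.0


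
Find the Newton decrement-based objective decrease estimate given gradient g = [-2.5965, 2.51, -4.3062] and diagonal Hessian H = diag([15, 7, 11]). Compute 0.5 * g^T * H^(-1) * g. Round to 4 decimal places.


Step 1: H is diagonal, so H^(-1) * g = [-0.1731, 0.3586, -0.3915].
Step 2: g^T H^(-1) g = sum_i g_i^2 / H_ii
  = (-2.5965)^2/15 + (2.51)^2/7 + (-4.3062)^2/11
  = 0.4495 + 0.9 + 1.6858 = 3.0352
Step 3: Objective decrease = 0.5 * g^T H^(-1) g = 1.5176


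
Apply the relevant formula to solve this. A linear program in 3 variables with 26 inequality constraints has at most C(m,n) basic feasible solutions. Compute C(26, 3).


Each vertex corresponds to some choice of n active constraints out of m, so the number of vertices is at most C(m, n) = m! / (n!(m-n)!).
m = 26, n = 3
Numerator: 26 * 25 * 24
Denominator: 3! = 6
C(26, 3) = 2600


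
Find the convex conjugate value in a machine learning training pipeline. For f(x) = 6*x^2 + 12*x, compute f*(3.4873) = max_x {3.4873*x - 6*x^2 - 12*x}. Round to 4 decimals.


f*(y) = sup_x {y*x - a*x^2 - b*x} = sup_x {(y-b)*x - a*x^2}
FOC: (y - b) - 2a*x = 0 => x* = (y - b)/(2a)
x* = (3.4873 - 12)/(2*6) = -0.7094
f*(3.4873) = (y-b)^2/(4a) = (3.4873 - 12)^2/(4*6)
= 72.4661/24 = 3.0194


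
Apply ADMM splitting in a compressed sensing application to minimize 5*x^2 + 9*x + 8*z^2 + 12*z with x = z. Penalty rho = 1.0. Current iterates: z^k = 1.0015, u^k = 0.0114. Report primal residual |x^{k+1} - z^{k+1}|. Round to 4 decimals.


ADMM iteration with rho = 1.0, z^k = 1.0015, u^k = 0.0114
Step 1: x-update.
Minimize 5*x^2 + 9*x + (1.0/2)*(x - 1.0015 + 0.0114)^2
FOC: (2*5 + 1.0)*x = -9 + 1.0*(1.0015 - 0.0114)
x^{k+1} = -0.7282
Step 2: z-update.
Minimize 8*z^2 + 12*z + (1.0/2)*(-0.7282 - z + 0.0114)^2
FOC: (2*8 + 1.0)*z = -12 + 1.0*(-0.7282 + 0.0114)
z^{k+1} = -0.748
Step 3: u-update.
u^{k+1} = 0.0114 - 0.7282 + 0.748 = 0.0313
Step 4: Primal residual = |-0.7282 + 0.748| = 0.0199


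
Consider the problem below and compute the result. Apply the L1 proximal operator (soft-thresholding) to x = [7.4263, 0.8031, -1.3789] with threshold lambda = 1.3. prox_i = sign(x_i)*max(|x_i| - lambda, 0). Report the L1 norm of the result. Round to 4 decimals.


Soft-thresholding with lambda = 1.3:
prox(7.4263) = sign(7.4263)*max(|7.4263| - 1.3, 0) = 6.1263
prox(0.8031) = sign(0.8031)*max(|0.8031| - 1.3, 0) = 0.0
prox(-1.3789) = sign(-1.3789)*max(|-1.3789| - 1.3, 0) = -0.0789
prox(x) = [6.1263, 0.0, -0.0789]
||prox(x)||_1 = 6.1263 + 0.0 + 0.0789 = 6.2052


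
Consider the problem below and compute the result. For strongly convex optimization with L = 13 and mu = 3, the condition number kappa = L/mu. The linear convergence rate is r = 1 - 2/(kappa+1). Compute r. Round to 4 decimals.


Step 1: Compute the condition number.
kappa = L/mu = 13/3 = 4.3333
Step 2: Compute the convergence rate.
r = 1 - 2/(kappa + 1) = 1 - 2*mu/(L + mu) = (L - mu)/(L + mu) = 10/16 = 0.625


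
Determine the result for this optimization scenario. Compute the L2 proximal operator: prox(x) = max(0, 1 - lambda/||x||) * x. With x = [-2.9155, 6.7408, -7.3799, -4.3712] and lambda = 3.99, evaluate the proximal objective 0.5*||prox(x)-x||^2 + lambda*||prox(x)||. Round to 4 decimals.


Step 1: Compute ||x||.
||x|| = 11.292
Step 2: Compute scaling factor.
scale = max(0, 1 - 3.99/11.292) = 0.6467
Step 3: prox(x) = [-1.8853, 4.359, -4.7722, -2.8266]
||prox(x)|| = 7.302
Step 4: Proximal objective.
0.5*||prox-x||^2 = 7.9601
lambda*||prox|| = 29.135
Total = 37.095


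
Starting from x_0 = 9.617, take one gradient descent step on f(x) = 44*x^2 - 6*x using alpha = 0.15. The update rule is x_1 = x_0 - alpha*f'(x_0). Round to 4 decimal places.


We compute the gradient at x_0 and apply the update.
f'(x) = 88*x - 6
f'(9.617) = 88*9.617 - 6 = 840.296
x_1 = 9.617 - 0.15*840.296 = -116.4274


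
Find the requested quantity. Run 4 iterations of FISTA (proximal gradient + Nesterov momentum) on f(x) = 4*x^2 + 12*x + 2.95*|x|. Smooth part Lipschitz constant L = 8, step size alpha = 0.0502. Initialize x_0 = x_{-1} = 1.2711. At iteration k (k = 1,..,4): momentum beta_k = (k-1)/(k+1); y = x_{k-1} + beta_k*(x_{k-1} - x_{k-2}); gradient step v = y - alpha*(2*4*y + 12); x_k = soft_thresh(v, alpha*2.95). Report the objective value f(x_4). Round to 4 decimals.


FISTA on f(x) = 4*x^2 + 12*x + 2.95*|x|
L = 8, alpha = 0.0502
Iteration 1: beta = 0.0, y = 1.2711 + 0.0*(1.2711 - 1.2711) = 1.2711
  grad(y) = 22.1688, v = y - alpha*grad = 0.1582
  prox(v) = soft_thresh(0.1582, 0.1481) = 0.0101
Iteration 2: beta = 0.3333, y = 0.0101 + 0.3333*(0.0101 - 1.2711) = -0.4102
  grad(y) = 8.7185, v = y - alpha*grad = -0.8479
  prox(v) = soft_thresh(-0.8479, 0.1481) = -0.6998
Iteration 3: beta = 0.5, y = -0.6998 + 0.5*(-0.6998 - 0.0101) = -1.0547
  grad(y) = 3.5623, v = y - alpha*grad = -1.2335
  prox(v) = soft_thresh(-1.2335, 0.1481) = -1.0855
Iteration 4: beta = 0.6, y = -1.0855 + 0.6*(-1.0855 + 0.6998) = -1.3169
  grad(y) = 1.4651, v = y - alpha*grad = -1.3904
  prox(v) = soft_thresh(-1.3904, 0.1481) = -1.2423
f(x_4) = 4*(-1.2423)^2 + 12*(-1.2423) + 2.95*|-1.2423| = -5.0696


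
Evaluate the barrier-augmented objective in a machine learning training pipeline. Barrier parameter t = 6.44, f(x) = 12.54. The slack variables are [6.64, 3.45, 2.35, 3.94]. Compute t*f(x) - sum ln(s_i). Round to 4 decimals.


Step 1: Compute log-barrier.
ln values: [1.8931, 1.2384, 0.8544, 1.3712]
phi = -(1.8931 + 1.2384 + 0.8544 + 1.3712) = -5.3571
Step 2: Compute augmented objective.
t*f(x) = 6.44*12.54 = 80.7576
Total = 80.7576 - 5.3571 = 75.4005


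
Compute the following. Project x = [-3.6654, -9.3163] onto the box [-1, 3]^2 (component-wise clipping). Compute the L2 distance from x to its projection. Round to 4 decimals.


Project each component onto [-1, 3].
clip(-3.6654) = -1.0, clip(-9.3163) = -1.0
Projection = [-1.0, -1.0]
Squared diffs: [7.1044, 69.1608]
Distance = sqrt(76.2652) = 8.733


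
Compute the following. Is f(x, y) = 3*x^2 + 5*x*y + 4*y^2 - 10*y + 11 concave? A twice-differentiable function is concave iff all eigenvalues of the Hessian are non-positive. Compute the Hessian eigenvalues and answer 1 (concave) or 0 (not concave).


The Hessian of f(x,y) = 3*x^2 + 5*x*y + 4*y^2 - 10*y + 11 is:
H = [[6, 5], [5, 8]]
Trace = 6 + 8 = 14
Determinant = 6*8 - (5)^2 = 23
Discriminant = (14)^2 - 4*23 = 104.0
Eigenvalues: lambda_1 = 1.901, lambda_2 = 12.099
The function is not concave.

0


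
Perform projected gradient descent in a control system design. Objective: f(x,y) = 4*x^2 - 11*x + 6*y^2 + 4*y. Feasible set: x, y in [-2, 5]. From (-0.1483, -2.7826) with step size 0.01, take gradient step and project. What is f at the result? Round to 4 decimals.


Step 1: Compute gradient at (-0.1483, -2.7826).
grad_x = 2*4*-0.1483 - 11 = -12.1864
grad_y = 2*6*-2.7826 + 4 = -29.3912
Step 2: Gradient step.
x_raw = -0.1483 - 0.01*-12.1864 = -0.0264
y_raw = -2.7826 - 0.01*-29.3912 = -2.4887
Step 3: Project onto [-2, 5].
x_proj = clip(-0.0264) = -0.0264
y_proj = clip(-2.4887) = -2.0
Step 4: Evaluate f.
f(-0.0264, -2.0) = 16.2936


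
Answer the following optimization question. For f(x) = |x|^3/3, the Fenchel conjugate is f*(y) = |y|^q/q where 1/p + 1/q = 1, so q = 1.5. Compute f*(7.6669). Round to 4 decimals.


The conjugate exponent q satisfies 1/p + 1/q = 1.
p = 3, so q = 3/(3 - 1) = 1.5
|y|^q = 7.6669^1.5 = 21.229
f*(7.6669) = 21.229 / 1.5 = 14.1527


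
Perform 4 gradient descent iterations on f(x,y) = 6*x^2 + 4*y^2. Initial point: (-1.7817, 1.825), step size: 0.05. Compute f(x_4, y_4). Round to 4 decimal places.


Gradient descent on f(x,y) = 6*x^2 + 4*y^2.
Starting point: (-1.7817, 1.825), alpha = 0.05
Step 1: grad_x = 2*6*-1.7817 = -21.3804, grad_y = 2*4*1.825 = 14.6
  x_1 = -1.7817 - 0.05*-21.3804 = -0.7127
  y_1 = 1.825 - 0.05*14.6 = 1.095
Step 2: grad_x = 2*6*-0.7127 = -8.5522, grad_y = 2*4*1.095 = 8.76
  x_2 = -0.7127 - 0.05*-8.5522 = -0.2851
  y_2 = 1.095 - 0.05*8.76 = 0.657
Step 3: grad_x = 2*6*-0.2851 = -3.4209, grad_y = 2*4*0.657 = 5.256
  x_3 = -0.2851 - 0.05*-3.4209 = -0.114
  y_3 = 0.657 - 0.05*5.256 = 0.3942
Step 4: grad_x = 2*6*-0.114 = -1.3683, grad_y = 2*4*0.3942 = 3.1536
  x_4 = -0.114 - 0.05*-1.3683 = -0.0456
  y_4 = 0.3942 - 0.05*3.1536 = 0.2365
f(-0.0456, 0.2365) = 6*(-0.0456)^2 + 4*0.2365^2 = 0.2362


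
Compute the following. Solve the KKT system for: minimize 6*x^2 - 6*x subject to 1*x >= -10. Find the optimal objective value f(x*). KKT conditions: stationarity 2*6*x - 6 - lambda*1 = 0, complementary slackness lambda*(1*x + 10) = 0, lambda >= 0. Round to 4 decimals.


Step 1: Try lambda = 0 (constraint inactive).
Stationarity: 2*6*x - 6 = 0
x* = 6/(2*6) = 0.5
Check constraint: 1*0.5 = 0.5 >= -10 -- satisfied.
Step 2: Compute optimal value.
f(x*) = 6*0.5^2 - 6*0.5 = -1.5


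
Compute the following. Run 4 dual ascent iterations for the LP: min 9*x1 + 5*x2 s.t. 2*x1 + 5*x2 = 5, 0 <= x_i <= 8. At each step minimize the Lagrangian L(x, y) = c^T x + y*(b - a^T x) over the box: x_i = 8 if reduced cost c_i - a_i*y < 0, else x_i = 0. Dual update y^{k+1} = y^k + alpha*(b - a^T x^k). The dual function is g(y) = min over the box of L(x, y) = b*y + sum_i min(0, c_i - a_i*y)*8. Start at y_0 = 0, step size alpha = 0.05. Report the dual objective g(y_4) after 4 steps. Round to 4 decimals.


Dual ascent for LP: min 9*x1 + 5*x2, 2*x1 + 5*x2 = 5, 0 <= x_i <= 8
Step 1: y^k = 0.0, reduced costs: (9.0, 5.0)
  x^k = (0.0, 0.0), subgradient = b - a^T x = 5.0
  y^{k+1} = 0.0 + 0.05*5.0 = 0.25
Step 2: y^k = 0.25, reduced costs: (8.5, 3.75)
  x^k = (0.0, 0.0), subgradient = b - a^T x = 5.0
  y^{k+1} = 0.25 + 0.05*5.0 = 0.5
Step 3: y^k = 0.5, reduced costs: (8.0, 2.5)
  x^k = (0.0, 0.0), subgradient = b - a^T x = 5.0
  y^{k+1} = 0.5 + 0.05*5.0 = 0.75
Step 4: y^k = 0.75, reduced costs: (7.5, 1.25)
  x^k = (0.0, 0.0), subgradient = b - a^T x = 5.0
  y^{k+1} = 0.75 + 0.05*5.0 = 1.0
Dual objective at y_4 = 1.0: reduced costs (7.0, 0.0), box minimizer x = (0.0, 0.0)
g(y_4) = b*y + (c1 - a1*y)*x1 + (c2 - a2*y)*x2 = 5*1.0 + 7.0*0.0 + 0.0*0.0 = 5.0 + 0.0 + 0.0 = 5.0


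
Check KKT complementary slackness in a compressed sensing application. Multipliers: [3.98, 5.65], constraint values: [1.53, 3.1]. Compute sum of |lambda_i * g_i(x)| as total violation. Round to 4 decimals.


KKT complementary slackness check:
lambda_1 * g_1 = 3.98 * 1.53 = 6.0894
lambda_2 * g_2 = 5.65 * 3.1 = 17.515
Total violation = 6.0894 + 17.515 = 23.6044


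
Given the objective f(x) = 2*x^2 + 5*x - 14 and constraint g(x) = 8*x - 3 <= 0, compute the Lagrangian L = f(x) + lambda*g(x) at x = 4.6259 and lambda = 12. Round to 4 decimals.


Step 1: Evaluate f(x).
f(4.6259) = 2*4.6259^2 + 5*4.6259 - 14 = 51.9274
Step 2: Evaluate g(x).
g(4.6259) = 8*4.6259 - 3 = 34.0072
Step 3: Compute Lagrangian.
L = 51.9274 + 12*34.0072 = 460.0138


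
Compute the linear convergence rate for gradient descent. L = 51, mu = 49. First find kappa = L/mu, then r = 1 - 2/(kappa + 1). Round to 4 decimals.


Step 1: Compute the condition number.
kappa = L/mu = 51/49 = 1.0408
Step 2: Compute the convergence rate.
r = 1 - 2/(kappa + 1) = 1 - 2*mu/(L + mu) = (L - mu)/(L + mu) = 2/100 = 0.02


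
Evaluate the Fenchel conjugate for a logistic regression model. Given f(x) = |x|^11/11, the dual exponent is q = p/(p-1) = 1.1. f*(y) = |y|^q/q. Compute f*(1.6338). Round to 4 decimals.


The conjugate exponent q satisfies 1/p + 1/q = 1.
p = 11, so q = 11/(11 - 1) = 1.1
|y|^q = 1.6338^1.1 = 1.716
f*(1.6338) = 1.716 / 1.1 = 1.56


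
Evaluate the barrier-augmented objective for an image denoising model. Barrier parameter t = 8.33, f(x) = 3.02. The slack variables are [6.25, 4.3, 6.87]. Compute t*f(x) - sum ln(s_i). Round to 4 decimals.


Step 1: Compute log-barrier.
ln values: [1.8326, 1.4586, 1.9272]
phi = -(1.8326 + 1.4586 + 1.9272) = -5.2184
Step 2: Compute augmented objective.
t*f(x) = 8.33*3.02 = 25.1566
Total = 25.1566 - 5.2184 = 19.9382


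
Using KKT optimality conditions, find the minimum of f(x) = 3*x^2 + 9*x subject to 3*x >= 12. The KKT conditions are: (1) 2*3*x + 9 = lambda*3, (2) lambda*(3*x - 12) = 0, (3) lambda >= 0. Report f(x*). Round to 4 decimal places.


Step 1: Try lambda = 0 (constraint inactive).
x_unc = -9/(2*3) = -1.5
Check: 3*-1.5 = -4.5 < 12 -- violated!
Step 2: Constraint must be active: 3*x = 12
x* = 12/3 = 4.0
lambda = (2*3*4.0 + 9)/3 = 11.0
Step 3: Compute optimal value.
f(x*) = 3*4.0^2 + 9*4.0 = 84.0


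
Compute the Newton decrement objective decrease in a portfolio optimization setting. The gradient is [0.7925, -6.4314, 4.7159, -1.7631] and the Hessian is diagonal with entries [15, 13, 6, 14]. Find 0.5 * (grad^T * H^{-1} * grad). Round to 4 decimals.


Step 1: H is diagonal, so H^(-1) * g = [0.0528, -0.4947, 0.786, -0.1259].
Step 2: g^T H^(-1) g = sum_i g_i^2 / H_ii
  = (0.7925)^2/15 + (-6.4314)^2/13 + (4.7159)^2/6 + (-1.7631)^2/14
  = 0.0419 + 3.1818 + 3.7066 + 0.222 = 7.1523
Step 3: Objective decrease = 0.5 * g^T H^(-1) g = 3.5761


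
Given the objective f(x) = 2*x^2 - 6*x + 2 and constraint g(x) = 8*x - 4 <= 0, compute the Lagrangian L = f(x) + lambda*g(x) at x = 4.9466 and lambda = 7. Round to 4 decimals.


Step 1: Evaluate f(x).
f(4.9466) = 2*4.9466^2 - 6*4.9466 + 2 = 21.2581
Step 2: Evaluate g(x).
g(4.9466) = 8*4.9466 - 4 = 35.5728
Step 3: Compute Lagrangian.
L = 21.2581 + 7*35.5728 = 270.2677


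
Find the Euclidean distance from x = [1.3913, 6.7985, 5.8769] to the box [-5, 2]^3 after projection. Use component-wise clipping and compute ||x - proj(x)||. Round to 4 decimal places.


Project each component onto [-5, 2].
clip(1.3913) = 1.3913, clip(6.7985) = 2.0, clip(5.8769) = 2.0
Projection = [1.3913, 2.0, 2.0]
Squared diffs: [0.0, 23.0256, 15.0304]
Distance = sqrt(38.056) = 6.169


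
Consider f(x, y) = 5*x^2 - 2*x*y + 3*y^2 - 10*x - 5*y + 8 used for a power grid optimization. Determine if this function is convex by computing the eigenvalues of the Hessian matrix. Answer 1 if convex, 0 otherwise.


The Hessian of f(x,y) = 5*x^2 - 2*x*y + 3*y^2 - 10*x - 5*y + 8 is:
H = [[10, -2], [-2, 6]]
Trace = 10 + 6 = 16
Determinant = 10*6 - (-2)^2 = 56
Discriminant = (16)^2 - 4*56 = 32.0
Eigenvalues: lambda_1 = 5.1716, lambda_2 = 10.8284
The function is convex.

1


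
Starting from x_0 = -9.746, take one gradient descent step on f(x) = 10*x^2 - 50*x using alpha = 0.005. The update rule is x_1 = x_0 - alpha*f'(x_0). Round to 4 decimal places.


We compute the gradient at x_0 and apply the update.
f'(x) = 20*x - 50
f'(-9.746) = 20*-9.746 - 50 = -244.92
x_1 = -9.746 - 0.005*-244.92 = -8.5214


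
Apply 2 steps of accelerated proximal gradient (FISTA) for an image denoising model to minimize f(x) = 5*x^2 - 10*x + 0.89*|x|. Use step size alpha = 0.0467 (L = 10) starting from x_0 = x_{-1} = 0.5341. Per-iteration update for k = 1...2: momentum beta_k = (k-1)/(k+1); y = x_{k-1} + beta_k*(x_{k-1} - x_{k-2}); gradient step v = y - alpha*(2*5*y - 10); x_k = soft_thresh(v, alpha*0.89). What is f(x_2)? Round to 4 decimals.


FISTA on f(x) = 5*x^2 - 10*x + 0.89*|x|
L = 10, alpha = 0.0467
Iteration 1: beta = 0.0, y = 0.5341 + 0.0*(0.5341 - 0.5341) = 0.5341
  grad(y) = -4.659, v = y - alpha*grad = 0.7517
  prox(v) = soft_thresh(0.7517, 0.0416) = 0.7101
Iteration 2: beta = 0.3333, y = 0.7101 + 0.3333*(0.7101 - 0.5341) = 0.7688
  grad(y) = -2.3122, v = y - alpha*grad = 0.8768
  prox(v) = soft_thresh(0.8768, 0.0416) = 0.8352
f(x_2) = 5*0.8352^2 - 10*0.8352 + 0.89*|0.8352| = -4.1209


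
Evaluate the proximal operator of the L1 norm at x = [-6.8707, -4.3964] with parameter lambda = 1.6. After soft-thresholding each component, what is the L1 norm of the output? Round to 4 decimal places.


Soft-thresholding with lambda = 1.6:
prox(-6.8707) = sign(-6.8707)*max(|-6.8707| - 1.6, 0) = -5.2707
prox(-4.3964) = sign(-4.3964)*max(|-4.3964| - 1.6, 0) = -2.7964
prox(x) = [-5.2707, -2.7964]
||prox(x)||_1 = 5.2707 + 2.7964 = 8.0671


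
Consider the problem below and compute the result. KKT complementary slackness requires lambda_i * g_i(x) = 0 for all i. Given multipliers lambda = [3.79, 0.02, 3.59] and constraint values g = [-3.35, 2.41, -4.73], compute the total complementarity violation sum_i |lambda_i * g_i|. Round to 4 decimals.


KKT complementary slackness check:
lambda_1 * g_1 = 3.79 * -3.35 = -12.6965
lambda_2 * g_2 = 0.02 * 2.41 = 0.0482
lambda_3 * g_3 = 3.59 * -4.73 = -16.9807
Total violation = 12.6965 + 0.0482 + 16.9807 = 29.7254


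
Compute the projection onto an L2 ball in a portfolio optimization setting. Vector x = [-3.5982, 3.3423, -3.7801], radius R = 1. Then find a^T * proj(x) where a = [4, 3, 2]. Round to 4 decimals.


Step 1: Compute ||x|| (intermediates to 6 decimals).
||x|| = sqrt((-3.5982)^2 + 3.3423^2 + (-3.7801)^2) = 6.197352
Step 2: Project.
Since ||x|| > R, scale = R/||x|| = 1/6.197352 = 0.161359, proj(x) = scale * x
proj(x) = [-0.580602, 0.53931, -0.609953]
Step 3: Dot product.
a^T * proj(x) = 4*(-0.580602) + 3*0.53931 + 2*(-0.609953) = -1.9244


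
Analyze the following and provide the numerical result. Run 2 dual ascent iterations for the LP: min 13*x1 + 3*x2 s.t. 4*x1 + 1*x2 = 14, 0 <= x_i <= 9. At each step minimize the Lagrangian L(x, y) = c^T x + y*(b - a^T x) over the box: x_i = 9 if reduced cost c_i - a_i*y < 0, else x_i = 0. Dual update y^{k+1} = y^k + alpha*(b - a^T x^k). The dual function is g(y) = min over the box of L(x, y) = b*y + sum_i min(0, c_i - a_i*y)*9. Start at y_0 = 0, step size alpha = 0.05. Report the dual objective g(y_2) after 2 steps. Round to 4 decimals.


Dual ascent for LP: min 13*x1 + 3*x2, 4*x1 + 1*x2 = 14, 0 <= x_i <= 9
Step 1: y^k = 0.0, reduced costs: (13.0, 3.0)
  x^k = (0.0, 0.0), subgradient = b - a^T x = 14.0
  y^{k+1} = 0.0 + 0.05*14.0 = 0.7
Step 2: y^k = 0.7, reduced costs: (10.2, 2.3)
  x^k = (0.0, 0.0), subgradient = b - a^T x = 14.0
  y^{k+1} = 0.7 + 0.05*14.0 = 1.4
Dual objective at y_2 = 1.4: reduced costs (7.4, 1.6), box minimizer x = (0.0, 0.0)
g(y_2) = b*y + (c1 - a1*y)*x1 + (c2 - a2*y)*x2 = 14*1.4 + 7.4*0.0 + 1.6*0.0 = 19.6 + 0.0 + 0.0 = 19.6


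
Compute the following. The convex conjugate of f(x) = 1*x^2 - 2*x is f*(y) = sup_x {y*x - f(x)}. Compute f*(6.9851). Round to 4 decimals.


f*(y) = sup_x {y*x - a*x^2 - b*x} = sup_x {(y-b)*x - a*x^2}
FOC: (y - b) - 2a*x = 0 => x* = (y - b)/(2a)
x* = (6.9851 + 2)/(2*1) = 4.4926
f*(6.9851) = (y-b)^2/(4a) = (6.9851 + 2)^2/(4*1)
= 80.732/4 = 20.183


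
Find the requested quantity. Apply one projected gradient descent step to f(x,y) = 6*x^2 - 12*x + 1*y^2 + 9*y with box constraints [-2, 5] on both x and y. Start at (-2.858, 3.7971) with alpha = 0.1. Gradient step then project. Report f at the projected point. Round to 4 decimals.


Step 1: Compute gradient at (-2.858, 3.7971).
grad_x = 2*6*-2.858 - 12 = -46.296
grad_y = 2*1*3.7971 + 9 = 16.5942
Step 2: Gradient step.
x_raw = -2.858 - 0.1*-46.296 = 1.7716
y_raw = 3.7971 - 0.1*16.5942 = 2.1377
Step 3: Project onto [-2, 5].
x_proj = clip(1.7716) = 1.7716
y_proj = clip(2.1377) = 2.1377
Step 4: Evaluate f.
f(1.7716, 2.1377) = 21.381


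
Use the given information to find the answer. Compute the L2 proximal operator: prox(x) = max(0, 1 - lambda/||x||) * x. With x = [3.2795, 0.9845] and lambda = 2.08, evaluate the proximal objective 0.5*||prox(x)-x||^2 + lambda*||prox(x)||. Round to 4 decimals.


Step 1: Compute ||x||.
||x|| = 3.4241
Step 2: Compute scaling factor.
scale = max(0, 1 - 2.08/3.4241) = 0.3925
Step 3: prox(x) = [1.2873, 0.3865]
||prox(x)|| = 1.3441
Step 4: Proximal objective.
0.5*||prox-x||^2 = 2.1632
lambda*||prox|| = 2.7957
Total = 4.9589


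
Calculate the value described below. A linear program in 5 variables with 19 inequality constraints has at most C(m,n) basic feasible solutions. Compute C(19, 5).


Each vertex corresponds to some choice of n active constraints out of m, so the number of vertices is at most C(m, n) = m! / (n!(m-n)!).
m = 19, n = 5
Numerator: 19 * 18 * 17 * 16 * 15
Denominator: 5! = 120
C(19, 5) = 11628


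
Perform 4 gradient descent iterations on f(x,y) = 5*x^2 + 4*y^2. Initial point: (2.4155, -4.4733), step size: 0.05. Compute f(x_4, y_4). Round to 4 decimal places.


Gradient descent on f(x,y) = 5*x^2 + 4*y^2.
Starting point: (2.4155, -4.4733), alpha = 0.05
Step 1: grad_x = 2*5*2.4155 = 24.155, grad_y = 2*4*-4.4733 = -35.7864
  x_1 = 2.4155 - 0.05*24.155 = 1.2078
  y_1 = -4.4733 - 0.05*-35.7864 = -2.684
Step 2: grad_x = 2*5*1.2078 = 12.0775, grad_y = 2*4*-2.684 = -21.4718
  x_2 = 1.2078 - 0.05*12.0775 = 0.6039
  y_2 = -2.684 - 0.05*-21.4718 = -1.6104
Step 3: grad_x = 2*5*0.6039 = 6.0388, grad_y = 2*4*-1.6104 = -12.8831
  x_3 = 0.6039 - 0.05*6.0388 = 0.3019
  y_3 = -1.6104 - 0.05*-12.8831 = -0.9662
Step 4: grad_x = 2*5*0.3019 = 3.0194, grad_y = 2*4*-0.9662 = -7.7299
  x_4 = 0.3019 - 0.05*3.0194 = 0.151
  y_4 = -0.9662 - 0.05*-7.7299 = -0.5797
f(0.151, -0.5797) = 5*0.151^2 + 4*(-0.5797)^2 = 1.4584


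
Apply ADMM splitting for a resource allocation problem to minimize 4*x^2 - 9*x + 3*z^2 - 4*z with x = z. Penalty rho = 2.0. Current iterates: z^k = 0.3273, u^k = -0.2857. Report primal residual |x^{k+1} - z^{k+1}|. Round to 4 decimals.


ADMM iteration with rho = 2.0, z^k = 0.3273, u^k = -0.2857
Step 1: x-update.
Minimize 4*x^2 - 9*x + (2.0/2)*(x - 0.3273 - 0.2857)^2
FOC: (2*4 + 2.0)*x = 9 + 2.0*(0.3273 + 0.2857)
x^{k+1} = 1.0226
Step 2: z-update.
Minimize 3*z^2 - 4*z + (2.0/2)*(1.0226 - z - 0.2857)^2
FOC: (2*3 + 2.0)*z = 4 + 2.0*(1.0226 - 0.2857)
z^{k+1} = 0.6842
Step 3: u-update.
u^{k+1} = -0.2857 + 1.0226 - 0.6842 = 0.0527
Step 4: Primal residual = |1.0226 - 0.6842| = 0.3384


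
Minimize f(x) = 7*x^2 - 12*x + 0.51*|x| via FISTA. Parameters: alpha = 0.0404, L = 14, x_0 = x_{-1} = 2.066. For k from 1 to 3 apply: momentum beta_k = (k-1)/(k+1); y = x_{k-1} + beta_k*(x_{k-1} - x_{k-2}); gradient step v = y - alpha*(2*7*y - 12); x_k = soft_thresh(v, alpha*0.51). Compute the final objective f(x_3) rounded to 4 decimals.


FISTA on f(x) = 7*x^2 - 12*x + 0.51*|x|
L = 14, alpha = 0.0404
Iteration 1: beta = 0.0, y = 2.066 + 0.0*(2.066 - 2.066) = 2.066
  grad(y) = 16.924, v = y - alpha*grad = 1.3823
  prox(v) = soft_thresh(1.3823, 0.0206) = 1.3617
Iteration 2: beta = 0.3333, y = 1.3617 + 0.3333*(1.3617 - 2.066) = 1.1269
  grad(y) = 3.7764, v = y - alpha*grad = 0.9743
  prox(v) = soft_thresh(0.9743, 0.0206) = 0.9537
Iteration 3: beta = 0.5, y = 0.9537 + 0.5*(0.9537 - 1.3617) = 0.7497
  grad(y) = -1.5036, v = y - alpha*grad = 0.8105
  prox(v) = soft_thresh(0.8105, 0.0206) = 0.7899
f(x_3) = 7*0.7899^2 - 12*0.7899 + 0.51*|0.7899| = -4.7083


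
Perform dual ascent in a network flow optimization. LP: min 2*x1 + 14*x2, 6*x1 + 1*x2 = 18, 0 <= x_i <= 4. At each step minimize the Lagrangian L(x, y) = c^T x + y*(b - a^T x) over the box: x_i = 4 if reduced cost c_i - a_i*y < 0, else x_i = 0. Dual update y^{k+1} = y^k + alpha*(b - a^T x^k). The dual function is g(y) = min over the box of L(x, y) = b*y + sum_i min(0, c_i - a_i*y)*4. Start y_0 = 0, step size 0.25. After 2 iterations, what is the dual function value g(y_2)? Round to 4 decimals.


Dual ascent for LP: min 2*x1 + 14*x2, 6*x1 + 1*x2 = 18, 0 <= x_i <= 4
Step 1: y^k = 0.0, reduced costs: (2.0, 14.0)
  x^k = (0.0, 0.0), subgradient = b - a^T x = 18.0
  y^{k+1} = 0.0 + 0.25*18.0 = 4.5
Step 2: y^k = 4.5, reduced costs: (-25.0, 9.5)
  x^k = (4.0, 0.0), subgradient = b - a^T x = -6.0
  y^{k+1} = 4.5 + 0.25*-6.0 = 3.0
Dual objective at y_2 = 3.0: reduced costs (-16.0, 11.0), box minimizer x = (4.0, 0.0)
g(y_2) = b*y + (c1 - a1*y)*x1 + (c2 - a2*y)*x2 = 18*3.0 + (-16.0)*4.0 + 11.0*0.0 = 54.0 - 64.0 + 0.0 = -10.0


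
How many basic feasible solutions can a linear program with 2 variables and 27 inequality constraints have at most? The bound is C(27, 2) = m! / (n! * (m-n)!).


Each vertex corresponds to some choice of n active constraints out of m, so the number of vertices is at most C(m, n) = m! / (n!(m-n)!).
m = 27, n = 2
Numerator: 27 * 26
Denominator: 2! = 2
C(27, 2) = 351


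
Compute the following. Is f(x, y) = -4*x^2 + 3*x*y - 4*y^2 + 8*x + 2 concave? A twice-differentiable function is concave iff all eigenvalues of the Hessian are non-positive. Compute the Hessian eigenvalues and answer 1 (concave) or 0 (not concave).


The Hessian of f(x,y) = -4*x^2 + 3*x*y - 4*y^2 + 8*x + 2 is:
H = [[-8, 3], [3, -8]]
Trace = -8 - 8 = -16
Determinant = -8*-8 - (3)^2 = 55
Discriminant = (-16)^2 - 4*55 = 36.0
Eigenvalues: lambda_1 = -11.0, lambda_2 = -5.0
The function is concave.

1


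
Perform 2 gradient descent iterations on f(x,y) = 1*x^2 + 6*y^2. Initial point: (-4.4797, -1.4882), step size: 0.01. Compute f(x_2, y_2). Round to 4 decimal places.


Gradient descent on f(x,y) = 1*x^2 + 6*y^2.
Starting point: (-4.4797, -1.4882), alpha = 0.01
Step 1: grad_x = 2*1*-4.4797 = -8.9594, grad_y = 2*6*-1.4882 = -17.8584
  x_1 = -4.4797 - 0.01*-8.9594 = -4.3901
  y_1 = -1.4882 - 0.01*-17.8584 = -1.3096
Step 2: grad_x = 2*1*-4.3901 = -8.7802, grad_y = 2*6*-1.3096 = -15.7154
  x_2 = -4.3901 - 0.01*-8.7802 = -4.3023
  y_2 = -1.3096 - 0.01*-15.7154 = -1.1525
f(-4.3023, -1.1525) = 1*(-4.3023)^2 + 6*(-1.1525)^2 = 26.4788


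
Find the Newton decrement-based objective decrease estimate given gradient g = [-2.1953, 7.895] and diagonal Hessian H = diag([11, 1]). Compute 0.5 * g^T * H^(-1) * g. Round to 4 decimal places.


Step 1: H is diagonal, so H^(-1) * g = [-0.1996, 7.895].
Step 2: g^T H^(-1) g = sum_i g_i^2 / H_ii
  = (-2.1953)^2/11 + (7.895)^2/1
  = 0.4381 + 62.331 = 62.7691
Step 3: Objective decrease = 0.5 * g^T H^(-1) g = 31.3846


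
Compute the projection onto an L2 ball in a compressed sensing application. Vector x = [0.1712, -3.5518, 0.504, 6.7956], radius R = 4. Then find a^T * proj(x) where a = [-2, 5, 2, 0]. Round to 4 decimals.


Step 1: Compute ||x|| (intermediates to 6 decimals).
||x|| = sqrt(0.1712^2 + (-3.5518)^2 + 0.504^2 + 6.7956^2) = 7.686273
Step 2: Project.
Since ||x|| > R, scale = R/||x|| = 4/7.686273 = 0.520408, proj(x) = scale * x
proj(x) = [0.089094, -1.848385, 0.262286, 3.536485]
Step 3: Dot product.
a^T * proj(x) = -2*0.089094 + 5*(-1.848385) + 2*0.262286 + 0*3.536485 = -8.8955


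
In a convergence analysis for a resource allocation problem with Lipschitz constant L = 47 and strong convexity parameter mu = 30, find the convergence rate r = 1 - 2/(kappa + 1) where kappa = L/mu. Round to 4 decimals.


Step 1: Compute the condition number.
kappa = L/mu = 47/30 = 1.5667
Step 2: Compute the convergence rate.
r = 1 - 2/(kappa + 1) = 1 - 2*mu/(L + mu) = (L - mu)/(L + mu) = 17/77 = 0.2208


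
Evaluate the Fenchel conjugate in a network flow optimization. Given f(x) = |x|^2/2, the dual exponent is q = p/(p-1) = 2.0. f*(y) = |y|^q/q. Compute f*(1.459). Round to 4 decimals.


The conjugate exponent q satisfies 1/p + 1/q = 1.
p = 2, so q = 2/(2 - 1) = 2.0
|y|^q = 1.459^2.0 = 2.1287
f*(1.459) = 2.1287 / 2.0 = 1.0643


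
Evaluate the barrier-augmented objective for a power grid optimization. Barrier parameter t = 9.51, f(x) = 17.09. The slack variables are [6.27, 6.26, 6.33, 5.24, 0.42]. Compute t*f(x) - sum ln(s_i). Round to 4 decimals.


Step 1: Compute log-barrier.
ln values: [1.8358, 1.8342, 1.8453, 1.6563, -0.8675]
phi = -(1.8358 + 1.8342 + 1.8453 + 1.6563 - 0.8675) = -6.3041
Step 2: Compute augmented objective.
t*f(x) = 9.51*17.09 = 162.5259
Total = 162.5259 - 6.3041 = 156.2218


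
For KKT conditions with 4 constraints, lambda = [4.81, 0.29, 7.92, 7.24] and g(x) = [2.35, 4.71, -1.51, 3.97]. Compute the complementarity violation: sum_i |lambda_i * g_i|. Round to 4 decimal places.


KKT complementary slackness check:
lambda_1 * g_1 = 4.81 * 2.35 = 11.3035
lambda_2 * g_2 = 0.29 * 4.71 = 1.3659
lambda_3 * g_3 = 7.92 * -1.51 = -11.9592
lambda_4 * g_4 = 7.24 * 3.97 = 28.7428
Total violation = 11.3035 + 1.3659 + 11.9592 + 28.7428 = 53.3714


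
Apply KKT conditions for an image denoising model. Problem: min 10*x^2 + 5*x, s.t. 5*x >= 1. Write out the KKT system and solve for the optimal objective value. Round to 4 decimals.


Step 1: Try lambda = 0 (constraint inactive).
x_unc = -5/(2*10) = -0.25
Check: 5*-0.25 = -1.25 < 1 -- violated!
Step 2: Constraint must be active: 5*x = 1
x* = 1/5 = 0.2
lambda = (2*10*0.2 + 5)/5 = 1.8
Step 3: Compute optimal value.
f(x*) = 10*0.2^2 + 5*0.2 = 1.4


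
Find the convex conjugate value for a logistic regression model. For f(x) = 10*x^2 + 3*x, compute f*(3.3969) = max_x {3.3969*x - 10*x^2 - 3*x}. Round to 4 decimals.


f*(y) = sup_x {y*x - a*x^2 - b*x} = sup_x {(y-b)*x - a*x^2}
FOC: (y - b) - 2a*x = 0 => x* = (y - b)/(2a)
x* = (3.3969 - 3)/(2*10) = 0.0198
f*(3.3969) = (y-b)^2/(4a) = (3.3969 - 3)^2/(4*10)
= 0.1575/40 = 0.0039


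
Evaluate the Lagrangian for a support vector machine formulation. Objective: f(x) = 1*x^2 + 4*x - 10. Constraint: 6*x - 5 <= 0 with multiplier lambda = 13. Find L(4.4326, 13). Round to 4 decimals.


Step 1: Evaluate f(x).
f(4.4326) = 1*4.4326^2 + 4*4.4326 - 10 = 27.3783
Step 2: Evaluate g(x).
g(4.4326) = 6*4.4326 - 5 = 21.5956
Step 3: Compute Lagrangian.
L = 27.3783 + 13*21.5956 = 308.1211
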